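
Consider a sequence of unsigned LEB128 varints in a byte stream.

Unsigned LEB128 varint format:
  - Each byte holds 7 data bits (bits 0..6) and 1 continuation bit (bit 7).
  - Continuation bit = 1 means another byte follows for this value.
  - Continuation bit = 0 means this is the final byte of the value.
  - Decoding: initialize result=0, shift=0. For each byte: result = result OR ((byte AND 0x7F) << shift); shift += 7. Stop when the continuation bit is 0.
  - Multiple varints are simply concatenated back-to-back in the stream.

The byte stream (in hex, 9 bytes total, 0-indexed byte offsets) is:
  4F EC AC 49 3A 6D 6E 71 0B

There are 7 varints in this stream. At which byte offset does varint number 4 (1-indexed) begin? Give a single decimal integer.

Answer: 5

Derivation:
  byte[0]=0x4F cont=0 payload=0x4F=79: acc |= 79<<0 -> acc=79 shift=7 [end]
Varint 1: bytes[0:1] = 4F -> value 79 (1 byte(s))
  byte[1]=0xEC cont=1 payload=0x6C=108: acc |= 108<<0 -> acc=108 shift=7
  byte[2]=0xAC cont=1 payload=0x2C=44: acc |= 44<<7 -> acc=5740 shift=14
  byte[3]=0x49 cont=0 payload=0x49=73: acc |= 73<<14 -> acc=1201772 shift=21 [end]
Varint 2: bytes[1:4] = EC AC 49 -> value 1201772 (3 byte(s))
  byte[4]=0x3A cont=0 payload=0x3A=58: acc |= 58<<0 -> acc=58 shift=7 [end]
Varint 3: bytes[4:5] = 3A -> value 58 (1 byte(s))
  byte[5]=0x6D cont=0 payload=0x6D=109: acc |= 109<<0 -> acc=109 shift=7 [end]
Varint 4: bytes[5:6] = 6D -> value 109 (1 byte(s))
  byte[6]=0x6E cont=0 payload=0x6E=110: acc |= 110<<0 -> acc=110 shift=7 [end]
Varint 5: bytes[6:7] = 6E -> value 110 (1 byte(s))
  byte[7]=0x71 cont=0 payload=0x71=113: acc |= 113<<0 -> acc=113 shift=7 [end]
Varint 6: bytes[7:8] = 71 -> value 113 (1 byte(s))
  byte[8]=0x0B cont=0 payload=0x0B=11: acc |= 11<<0 -> acc=11 shift=7 [end]
Varint 7: bytes[8:9] = 0B -> value 11 (1 byte(s))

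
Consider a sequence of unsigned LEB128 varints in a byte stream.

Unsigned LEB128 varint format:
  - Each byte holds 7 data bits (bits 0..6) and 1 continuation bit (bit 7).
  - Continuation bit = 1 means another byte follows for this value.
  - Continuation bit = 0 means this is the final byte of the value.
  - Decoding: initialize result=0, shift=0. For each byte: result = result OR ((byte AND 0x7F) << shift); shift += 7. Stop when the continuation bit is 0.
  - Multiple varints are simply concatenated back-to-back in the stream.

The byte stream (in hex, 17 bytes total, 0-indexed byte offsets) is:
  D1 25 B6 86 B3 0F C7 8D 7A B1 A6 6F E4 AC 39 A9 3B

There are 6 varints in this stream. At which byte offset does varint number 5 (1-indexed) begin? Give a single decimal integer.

Answer: 12

Derivation:
  byte[0]=0xD1 cont=1 payload=0x51=81: acc |= 81<<0 -> acc=81 shift=7
  byte[1]=0x25 cont=0 payload=0x25=37: acc |= 37<<7 -> acc=4817 shift=14 [end]
Varint 1: bytes[0:2] = D1 25 -> value 4817 (2 byte(s))
  byte[2]=0xB6 cont=1 payload=0x36=54: acc |= 54<<0 -> acc=54 shift=7
  byte[3]=0x86 cont=1 payload=0x06=6: acc |= 6<<7 -> acc=822 shift=14
  byte[4]=0xB3 cont=1 payload=0x33=51: acc |= 51<<14 -> acc=836406 shift=21
  byte[5]=0x0F cont=0 payload=0x0F=15: acc |= 15<<21 -> acc=32293686 shift=28 [end]
Varint 2: bytes[2:6] = B6 86 B3 0F -> value 32293686 (4 byte(s))
  byte[6]=0xC7 cont=1 payload=0x47=71: acc |= 71<<0 -> acc=71 shift=7
  byte[7]=0x8D cont=1 payload=0x0D=13: acc |= 13<<7 -> acc=1735 shift=14
  byte[8]=0x7A cont=0 payload=0x7A=122: acc |= 122<<14 -> acc=2000583 shift=21 [end]
Varint 3: bytes[6:9] = C7 8D 7A -> value 2000583 (3 byte(s))
  byte[9]=0xB1 cont=1 payload=0x31=49: acc |= 49<<0 -> acc=49 shift=7
  byte[10]=0xA6 cont=1 payload=0x26=38: acc |= 38<<7 -> acc=4913 shift=14
  byte[11]=0x6F cont=0 payload=0x6F=111: acc |= 111<<14 -> acc=1823537 shift=21 [end]
Varint 4: bytes[9:12] = B1 A6 6F -> value 1823537 (3 byte(s))
  byte[12]=0xE4 cont=1 payload=0x64=100: acc |= 100<<0 -> acc=100 shift=7
  byte[13]=0xAC cont=1 payload=0x2C=44: acc |= 44<<7 -> acc=5732 shift=14
  byte[14]=0x39 cont=0 payload=0x39=57: acc |= 57<<14 -> acc=939620 shift=21 [end]
Varint 5: bytes[12:15] = E4 AC 39 -> value 939620 (3 byte(s))
  byte[15]=0xA9 cont=1 payload=0x29=41: acc |= 41<<0 -> acc=41 shift=7
  byte[16]=0x3B cont=0 payload=0x3B=59: acc |= 59<<7 -> acc=7593 shift=14 [end]
Varint 6: bytes[15:17] = A9 3B -> value 7593 (2 byte(s))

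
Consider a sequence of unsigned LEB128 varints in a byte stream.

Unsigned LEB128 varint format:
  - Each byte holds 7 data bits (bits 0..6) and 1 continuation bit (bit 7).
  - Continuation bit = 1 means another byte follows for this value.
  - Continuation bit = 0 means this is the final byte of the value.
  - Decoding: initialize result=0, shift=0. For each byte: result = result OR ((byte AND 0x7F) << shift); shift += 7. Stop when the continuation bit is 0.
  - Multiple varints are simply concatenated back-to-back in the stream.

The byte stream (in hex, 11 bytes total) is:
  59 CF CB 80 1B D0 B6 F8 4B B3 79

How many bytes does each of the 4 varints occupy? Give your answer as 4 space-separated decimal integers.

  byte[0]=0x59 cont=0 payload=0x59=89: acc |= 89<<0 -> acc=89 shift=7 [end]
Varint 1: bytes[0:1] = 59 -> value 89 (1 byte(s))
  byte[1]=0xCF cont=1 payload=0x4F=79: acc |= 79<<0 -> acc=79 shift=7
  byte[2]=0xCB cont=1 payload=0x4B=75: acc |= 75<<7 -> acc=9679 shift=14
  byte[3]=0x80 cont=1 payload=0x00=0: acc |= 0<<14 -> acc=9679 shift=21
  byte[4]=0x1B cont=0 payload=0x1B=27: acc |= 27<<21 -> acc=56632783 shift=28 [end]
Varint 2: bytes[1:5] = CF CB 80 1B -> value 56632783 (4 byte(s))
  byte[5]=0xD0 cont=1 payload=0x50=80: acc |= 80<<0 -> acc=80 shift=7
  byte[6]=0xB6 cont=1 payload=0x36=54: acc |= 54<<7 -> acc=6992 shift=14
  byte[7]=0xF8 cont=1 payload=0x78=120: acc |= 120<<14 -> acc=1973072 shift=21
  byte[8]=0x4B cont=0 payload=0x4B=75: acc |= 75<<21 -> acc=159259472 shift=28 [end]
Varint 3: bytes[5:9] = D0 B6 F8 4B -> value 159259472 (4 byte(s))
  byte[9]=0xB3 cont=1 payload=0x33=51: acc |= 51<<0 -> acc=51 shift=7
  byte[10]=0x79 cont=0 payload=0x79=121: acc |= 121<<7 -> acc=15539 shift=14 [end]
Varint 4: bytes[9:11] = B3 79 -> value 15539 (2 byte(s))

Answer: 1 4 4 2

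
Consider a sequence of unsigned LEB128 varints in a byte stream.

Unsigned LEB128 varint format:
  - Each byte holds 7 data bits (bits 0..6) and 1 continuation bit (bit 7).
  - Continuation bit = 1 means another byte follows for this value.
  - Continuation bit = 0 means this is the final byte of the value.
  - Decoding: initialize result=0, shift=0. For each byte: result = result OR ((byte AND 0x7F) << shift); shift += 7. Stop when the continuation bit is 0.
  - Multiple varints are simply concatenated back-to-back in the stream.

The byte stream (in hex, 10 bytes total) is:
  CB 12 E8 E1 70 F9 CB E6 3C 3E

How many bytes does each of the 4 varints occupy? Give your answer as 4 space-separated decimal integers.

Answer: 2 3 4 1

Derivation:
  byte[0]=0xCB cont=1 payload=0x4B=75: acc |= 75<<0 -> acc=75 shift=7
  byte[1]=0x12 cont=0 payload=0x12=18: acc |= 18<<7 -> acc=2379 shift=14 [end]
Varint 1: bytes[0:2] = CB 12 -> value 2379 (2 byte(s))
  byte[2]=0xE8 cont=1 payload=0x68=104: acc |= 104<<0 -> acc=104 shift=7
  byte[3]=0xE1 cont=1 payload=0x61=97: acc |= 97<<7 -> acc=12520 shift=14
  byte[4]=0x70 cont=0 payload=0x70=112: acc |= 112<<14 -> acc=1847528 shift=21 [end]
Varint 2: bytes[2:5] = E8 E1 70 -> value 1847528 (3 byte(s))
  byte[5]=0xF9 cont=1 payload=0x79=121: acc |= 121<<0 -> acc=121 shift=7
  byte[6]=0xCB cont=1 payload=0x4B=75: acc |= 75<<7 -> acc=9721 shift=14
  byte[7]=0xE6 cont=1 payload=0x66=102: acc |= 102<<14 -> acc=1680889 shift=21
  byte[8]=0x3C cont=0 payload=0x3C=60: acc |= 60<<21 -> acc=127510009 shift=28 [end]
Varint 3: bytes[5:9] = F9 CB E6 3C -> value 127510009 (4 byte(s))
  byte[9]=0x3E cont=0 payload=0x3E=62: acc |= 62<<0 -> acc=62 shift=7 [end]
Varint 4: bytes[9:10] = 3E -> value 62 (1 byte(s))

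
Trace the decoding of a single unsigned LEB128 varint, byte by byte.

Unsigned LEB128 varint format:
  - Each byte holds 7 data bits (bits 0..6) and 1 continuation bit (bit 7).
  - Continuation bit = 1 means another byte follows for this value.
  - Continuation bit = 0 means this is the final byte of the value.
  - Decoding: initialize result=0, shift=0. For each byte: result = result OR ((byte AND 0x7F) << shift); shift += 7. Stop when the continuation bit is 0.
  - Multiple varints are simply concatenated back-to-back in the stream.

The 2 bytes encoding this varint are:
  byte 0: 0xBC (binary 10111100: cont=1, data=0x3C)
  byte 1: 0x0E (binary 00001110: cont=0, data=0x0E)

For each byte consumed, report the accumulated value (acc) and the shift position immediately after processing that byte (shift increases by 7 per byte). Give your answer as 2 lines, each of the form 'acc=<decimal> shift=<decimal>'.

byte 0=0xBC: payload=0x3C=60, contrib = 60<<0 = 60; acc -> 60, shift -> 7
byte 1=0x0E: payload=0x0E=14, contrib = 14<<7 = 1792; acc -> 1852, shift -> 14

Answer: acc=60 shift=7
acc=1852 shift=14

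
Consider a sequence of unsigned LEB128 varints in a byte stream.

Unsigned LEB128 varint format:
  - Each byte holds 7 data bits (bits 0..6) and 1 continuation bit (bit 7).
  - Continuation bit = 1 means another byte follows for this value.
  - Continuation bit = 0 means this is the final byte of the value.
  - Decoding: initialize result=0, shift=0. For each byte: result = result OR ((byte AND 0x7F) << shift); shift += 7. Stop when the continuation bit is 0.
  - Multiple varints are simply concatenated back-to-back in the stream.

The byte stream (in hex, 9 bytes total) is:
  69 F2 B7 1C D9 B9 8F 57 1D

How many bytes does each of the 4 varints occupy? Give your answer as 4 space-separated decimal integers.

  byte[0]=0x69 cont=0 payload=0x69=105: acc |= 105<<0 -> acc=105 shift=7 [end]
Varint 1: bytes[0:1] = 69 -> value 105 (1 byte(s))
  byte[1]=0xF2 cont=1 payload=0x72=114: acc |= 114<<0 -> acc=114 shift=7
  byte[2]=0xB7 cont=1 payload=0x37=55: acc |= 55<<7 -> acc=7154 shift=14
  byte[3]=0x1C cont=0 payload=0x1C=28: acc |= 28<<14 -> acc=465906 shift=21 [end]
Varint 2: bytes[1:4] = F2 B7 1C -> value 465906 (3 byte(s))
  byte[4]=0xD9 cont=1 payload=0x59=89: acc |= 89<<0 -> acc=89 shift=7
  byte[5]=0xB9 cont=1 payload=0x39=57: acc |= 57<<7 -> acc=7385 shift=14
  byte[6]=0x8F cont=1 payload=0x0F=15: acc |= 15<<14 -> acc=253145 shift=21
  byte[7]=0x57 cont=0 payload=0x57=87: acc |= 87<<21 -> acc=182705369 shift=28 [end]
Varint 3: bytes[4:8] = D9 B9 8F 57 -> value 182705369 (4 byte(s))
  byte[8]=0x1D cont=0 payload=0x1D=29: acc |= 29<<0 -> acc=29 shift=7 [end]
Varint 4: bytes[8:9] = 1D -> value 29 (1 byte(s))

Answer: 1 3 4 1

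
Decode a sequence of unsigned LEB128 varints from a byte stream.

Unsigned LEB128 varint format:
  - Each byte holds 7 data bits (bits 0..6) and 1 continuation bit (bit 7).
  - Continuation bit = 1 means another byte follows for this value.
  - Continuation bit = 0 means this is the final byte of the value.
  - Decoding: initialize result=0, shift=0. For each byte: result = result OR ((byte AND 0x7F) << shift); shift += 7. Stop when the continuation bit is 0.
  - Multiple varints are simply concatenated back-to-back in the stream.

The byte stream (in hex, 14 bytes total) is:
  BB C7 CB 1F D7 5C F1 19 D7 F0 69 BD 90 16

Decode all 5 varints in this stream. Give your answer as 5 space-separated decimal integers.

Answer: 66249659 11863 3313 1734743 362557

Derivation:
  byte[0]=0xBB cont=1 payload=0x3B=59: acc |= 59<<0 -> acc=59 shift=7
  byte[1]=0xC7 cont=1 payload=0x47=71: acc |= 71<<7 -> acc=9147 shift=14
  byte[2]=0xCB cont=1 payload=0x4B=75: acc |= 75<<14 -> acc=1237947 shift=21
  byte[3]=0x1F cont=0 payload=0x1F=31: acc |= 31<<21 -> acc=66249659 shift=28 [end]
Varint 1: bytes[0:4] = BB C7 CB 1F -> value 66249659 (4 byte(s))
  byte[4]=0xD7 cont=1 payload=0x57=87: acc |= 87<<0 -> acc=87 shift=7
  byte[5]=0x5C cont=0 payload=0x5C=92: acc |= 92<<7 -> acc=11863 shift=14 [end]
Varint 2: bytes[4:6] = D7 5C -> value 11863 (2 byte(s))
  byte[6]=0xF1 cont=1 payload=0x71=113: acc |= 113<<0 -> acc=113 shift=7
  byte[7]=0x19 cont=0 payload=0x19=25: acc |= 25<<7 -> acc=3313 shift=14 [end]
Varint 3: bytes[6:8] = F1 19 -> value 3313 (2 byte(s))
  byte[8]=0xD7 cont=1 payload=0x57=87: acc |= 87<<0 -> acc=87 shift=7
  byte[9]=0xF0 cont=1 payload=0x70=112: acc |= 112<<7 -> acc=14423 shift=14
  byte[10]=0x69 cont=0 payload=0x69=105: acc |= 105<<14 -> acc=1734743 shift=21 [end]
Varint 4: bytes[8:11] = D7 F0 69 -> value 1734743 (3 byte(s))
  byte[11]=0xBD cont=1 payload=0x3D=61: acc |= 61<<0 -> acc=61 shift=7
  byte[12]=0x90 cont=1 payload=0x10=16: acc |= 16<<7 -> acc=2109 shift=14
  byte[13]=0x16 cont=0 payload=0x16=22: acc |= 22<<14 -> acc=362557 shift=21 [end]
Varint 5: bytes[11:14] = BD 90 16 -> value 362557 (3 byte(s))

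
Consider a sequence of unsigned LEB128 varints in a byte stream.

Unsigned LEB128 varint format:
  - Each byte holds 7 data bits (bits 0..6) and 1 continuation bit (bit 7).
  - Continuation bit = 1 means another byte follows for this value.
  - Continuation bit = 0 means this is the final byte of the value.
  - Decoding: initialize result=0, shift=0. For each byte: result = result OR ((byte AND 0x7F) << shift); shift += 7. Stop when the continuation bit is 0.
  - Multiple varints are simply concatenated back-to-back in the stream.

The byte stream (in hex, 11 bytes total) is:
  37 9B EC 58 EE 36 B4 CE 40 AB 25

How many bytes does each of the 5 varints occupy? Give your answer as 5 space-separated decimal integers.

  byte[0]=0x37 cont=0 payload=0x37=55: acc |= 55<<0 -> acc=55 shift=7 [end]
Varint 1: bytes[0:1] = 37 -> value 55 (1 byte(s))
  byte[1]=0x9B cont=1 payload=0x1B=27: acc |= 27<<0 -> acc=27 shift=7
  byte[2]=0xEC cont=1 payload=0x6C=108: acc |= 108<<7 -> acc=13851 shift=14
  byte[3]=0x58 cont=0 payload=0x58=88: acc |= 88<<14 -> acc=1455643 shift=21 [end]
Varint 2: bytes[1:4] = 9B EC 58 -> value 1455643 (3 byte(s))
  byte[4]=0xEE cont=1 payload=0x6E=110: acc |= 110<<0 -> acc=110 shift=7
  byte[5]=0x36 cont=0 payload=0x36=54: acc |= 54<<7 -> acc=7022 shift=14 [end]
Varint 3: bytes[4:6] = EE 36 -> value 7022 (2 byte(s))
  byte[6]=0xB4 cont=1 payload=0x34=52: acc |= 52<<0 -> acc=52 shift=7
  byte[7]=0xCE cont=1 payload=0x4E=78: acc |= 78<<7 -> acc=10036 shift=14
  byte[8]=0x40 cont=0 payload=0x40=64: acc |= 64<<14 -> acc=1058612 shift=21 [end]
Varint 4: bytes[6:9] = B4 CE 40 -> value 1058612 (3 byte(s))
  byte[9]=0xAB cont=1 payload=0x2B=43: acc |= 43<<0 -> acc=43 shift=7
  byte[10]=0x25 cont=0 payload=0x25=37: acc |= 37<<7 -> acc=4779 shift=14 [end]
Varint 5: bytes[9:11] = AB 25 -> value 4779 (2 byte(s))

Answer: 1 3 2 3 2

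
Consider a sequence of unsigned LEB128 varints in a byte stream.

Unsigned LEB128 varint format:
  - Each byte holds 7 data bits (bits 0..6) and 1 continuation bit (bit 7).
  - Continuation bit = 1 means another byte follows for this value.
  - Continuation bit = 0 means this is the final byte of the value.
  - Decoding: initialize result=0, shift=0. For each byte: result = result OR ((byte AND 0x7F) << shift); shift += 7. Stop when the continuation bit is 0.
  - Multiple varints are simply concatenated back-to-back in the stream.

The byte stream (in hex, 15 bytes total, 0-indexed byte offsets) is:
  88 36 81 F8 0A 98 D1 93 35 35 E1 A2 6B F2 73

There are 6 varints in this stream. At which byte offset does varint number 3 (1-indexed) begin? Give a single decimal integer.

Answer: 5

Derivation:
  byte[0]=0x88 cont=1 payload=0x08=8: acc |= 8<<0 -> acc=8 shift=7
  byte[1]=0x36 cont=0 payload=0x36=54: acc |= 54<<7 -> acc=6920 shift=14 [end]
Varint 1: bytes[0:2] = 88 36 -> value 6920 (2 byte(s))
  byte[2]=0x81 cont=1 payload=0x01=1: acc |= 1<<0 -> acc=1 shift=7
  byte[3]=0xF8 cont=1 payload=0x78=120: acc |= 120<<7 -> acc=15361 shift=14
  byte[4]=0x0A cont=0 payload=0x0A=10: acc |= 10<<14 -> acc=179201 shift=21 [end]
Varint 2: bytes[2:5] = 81 F8 0A -> value 179201 (3 byte(s))
  byte[5]=0x98 cont=1 payload=0x18=24: acc |= 24<<0 -> acc=24 shift=7
  byte[6]=0xD1 cont=1 payload=0x51=81: acc |= 81<<7 -> acc=10392 shift=14
  byte[7]=0x93 cont=1 payload=0x13=19: acc |= 19<<14 -> acc=321688 shift=21
  byte[8]=0x35 cont=0 payload=0x35=53: acc |= 53<<21 -> acc=111470744 shift=28 [end]
Varint 3: bytes[5:9] = 98 D1 93 35 -> value 111470744 (4 byte(s))
  byte[9]=0x35 cont=0 payload=0x35=53: acc |= 53<<0 -> acc=53 shift=7 [end]
Varint 4: bytes[9:10] = 35 -> value 53 (1 byte(s))
  byte[10]=0xE1 cont=1 payload=0x61=97: acc |= 97<<0 -> acc=97 shift=7
  byte[11]=0xA2 cont=1 payload=0x22=34: acc |= 34<<7 -> acc=4449 shift=14
  byte[12]=0x6B cont=0 payload=0x6B=107: acc |= 107<<14 -> acc=1757537 shift=21 [end]
Varint 5: bytes[10:13] = E1 A2 6B -> value 1757537 (3 byte(s))
  byte[13]=0xF2 cont=1 payload=0x72=114: acc |= 114<<0 -> acc=114 shift=7
  byte[14]=0x73 cont=0 payload=0x73=115: acc |= 115<<7 -> acc=14834 shift=14 [end]
Varint 6: bytes[13:15] = F2 73 -> value 14834 (2 byte(s))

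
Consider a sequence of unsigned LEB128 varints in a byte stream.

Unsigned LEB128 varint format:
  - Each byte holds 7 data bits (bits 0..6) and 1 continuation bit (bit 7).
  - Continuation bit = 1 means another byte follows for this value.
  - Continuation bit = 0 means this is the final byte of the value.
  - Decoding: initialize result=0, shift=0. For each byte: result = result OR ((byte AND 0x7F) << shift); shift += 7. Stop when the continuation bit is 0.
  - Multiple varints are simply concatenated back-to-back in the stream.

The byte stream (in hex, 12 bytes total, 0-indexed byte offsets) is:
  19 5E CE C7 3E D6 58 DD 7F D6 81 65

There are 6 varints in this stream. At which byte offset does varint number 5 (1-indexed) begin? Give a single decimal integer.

  byte[0]=0x19 cont=0 payload=0x19=25: acc |= 25<<0 -> acc=25 shift=7 [end]
Varint 1: bytes[0:1] = 19 -> value 25 (1 byte(s))
  byte[1]=0x5E cont=0 payload=0x5E=94: acc |= 94<<0 -> acc=94 shift=7 [end]
Varint 2: bytes[1:2] = 5E -> value 94 (1 byte(s))
  byte[2]=0xCE cont=1 payload=0x4E=78: acc |= 78<<0 -> acc=78 shift=7
  byte[3]=0xC7 cont=1 payload=0x47=71: acc |= 71<<7 -> acc=9166 shift=14
  byte[4]=0x3E cont=0 payload=0x3E=62: acc |= 62<<14 -> acc=1024974 shift=21 [end]
Varint 3: bytes[2:5] = CE C7 3E -> value 1024974 (3 byte(s))
  byte[5]=0xD6 cont=1 payload=0x56=86: acc |= 86<<0 -> acc=86 shift=7
  byte[6]=0x58 cont=0 payload=0x58=88: acc |= 88<<7 -> acc=11350 shift=14 [end]
Varint 4: bytes[5:7] = D6 58 -> value 11350 (2 byte(s))
  byte[7]=0xDD cont=1 payload=0x5D=93: acc |= 93<<0 -> acc=93 shift=7
  byte[8]=0x7F cont=0 payload=0x7F=127: acc |= 127<<7 -> acc=16349 shift=14 [end]
Varint 5: bytes[7:9] = DD 7F -> value 16349 (2 byte(s))
  byte[9]=0xD6 cont=1 payload=0x56=86: acc |= 86<<0 -> acc=86 shift=7
  byte[10]=0x81 cont=1 payload=0x01=1: acc |= 1<<7 -> acc=214 shift=14
  byte[11]=0x65 cont=0 payload=0x65=101: acc |= 101<<14 -> acc=1654998 shift=21 [end]
Varint 6: bytes[9:12] = D6 81 65 -> value 1654998 (3 byte(s))

Answer: 7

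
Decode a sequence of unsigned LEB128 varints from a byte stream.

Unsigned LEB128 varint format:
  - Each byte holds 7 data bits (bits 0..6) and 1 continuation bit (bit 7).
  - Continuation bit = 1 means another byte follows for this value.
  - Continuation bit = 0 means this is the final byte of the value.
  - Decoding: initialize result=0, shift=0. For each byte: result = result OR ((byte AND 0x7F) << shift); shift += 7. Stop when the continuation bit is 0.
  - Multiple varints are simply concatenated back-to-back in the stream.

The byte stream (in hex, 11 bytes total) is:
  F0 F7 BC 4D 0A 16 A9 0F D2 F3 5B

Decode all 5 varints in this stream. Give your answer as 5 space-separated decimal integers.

  byte[0]=0xF0 cont=1 payload=0x70=112: acc |= 112<<0 -> acc=112 shift=7
  byte[1]=0xF7 cont=1 payload=0x77=119: acc |= 119<<7 -> acc=15344 shift=14
  byte[2]=0xBC cont=1 payload=0x3C=60: acc |= 60<<14 -> acc=998384 shift=21
  byte[3]=0x4D cont=0 payload=0x4D=77: acc |= 77<<21 -> acc=162479088 shift=28 [end]
Varint 1: bytes[0:4] = F0 F7 BC 4D -> value 162479088 (4 byte(s))
  byte[4]=0x0A cont=0 payload=0x0A=10: acc |= 10<<0 -> acc=10 shift=7 [end]
Varint 2: bytes[4:5] = 0A -> value 10 (1 byte(s))
  byte[5]=0x16 cont=0 payload=0x16=22: acc |= 22<<0 -> acc=22 shift=7 [end]
Varint 3: bytes[5:6] = 16 -> value 22 (1 byte(s))
  byte[6]=0xA9 cont=1 payload=0x29=41: acc |= 41<<0 -> acc=41 shift=7
  byte[7]=0x0F cont=0 payload=0x0F=15: acc |= 15<<7 -> acc=1961 shift=14 [end]
Varint 4: bytes[6:8] = A9 0F -> value 1961 (2 byte(s))
  byte[8]=0xD2 cont=1 payload=0x52=82: acc |= 82<<0 -> acc=82 shift=7
  byte[9]=0xF3 cont=1 payload=0x73=115: acc |= 115<<7 -> acc=14802 shift=14
  byte[10]=0x5B cont=0 payload=0x5B=91: acc |= 91<<14 -> acc=1505746 shift=21 [end]
Varint 5: bytes[8:11] = D2 F3 5B -> value 1505746 (3 byte(s))

Answer: 162479088 10 22 1961 1505746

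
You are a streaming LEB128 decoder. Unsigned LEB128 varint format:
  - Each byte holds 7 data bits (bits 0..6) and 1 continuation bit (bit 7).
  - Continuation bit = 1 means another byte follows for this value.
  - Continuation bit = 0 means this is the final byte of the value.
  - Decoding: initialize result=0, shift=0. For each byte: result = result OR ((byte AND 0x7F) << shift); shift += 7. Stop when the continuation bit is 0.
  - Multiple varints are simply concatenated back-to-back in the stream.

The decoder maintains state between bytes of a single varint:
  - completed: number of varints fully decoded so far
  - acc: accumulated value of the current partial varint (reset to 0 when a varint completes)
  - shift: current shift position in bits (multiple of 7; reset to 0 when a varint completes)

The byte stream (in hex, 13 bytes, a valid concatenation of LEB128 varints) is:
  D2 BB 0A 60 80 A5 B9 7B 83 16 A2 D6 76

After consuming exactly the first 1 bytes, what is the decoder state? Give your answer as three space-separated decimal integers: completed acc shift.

byte[0]=0xD2 cont=1 payload=0x52: acc |= 82<<0 -> completed=0 acc=82 shift=7

Answer: 0 82 7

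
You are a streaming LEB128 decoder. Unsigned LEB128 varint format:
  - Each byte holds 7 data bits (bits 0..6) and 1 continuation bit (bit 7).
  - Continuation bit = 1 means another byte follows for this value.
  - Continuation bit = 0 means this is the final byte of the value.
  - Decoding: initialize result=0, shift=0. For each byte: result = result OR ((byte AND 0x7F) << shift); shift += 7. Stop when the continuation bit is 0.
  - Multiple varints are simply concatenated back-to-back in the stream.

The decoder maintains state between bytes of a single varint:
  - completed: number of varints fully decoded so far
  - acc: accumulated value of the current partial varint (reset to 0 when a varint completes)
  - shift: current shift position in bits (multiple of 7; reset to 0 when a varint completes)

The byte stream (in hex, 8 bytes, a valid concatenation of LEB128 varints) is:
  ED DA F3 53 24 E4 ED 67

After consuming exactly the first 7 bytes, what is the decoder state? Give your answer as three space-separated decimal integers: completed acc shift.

byte[0]=0xED cont=1 payload=0x6D: acc |= 109<<0 -> completed=0 acc=109 shift=7
byte[1]=0xDA cont=1 payload=0x5A: acc |= 90<<7 -> completed=0 acc=11629 shift=14
byte[2]=0xF3 cont=1 payload=0x73: acc |= 115<<14 -> completed=0 acc=1895789 shift=21
byte[3]=0x53 cont=0 payload=0x53: varint #1 complete (value=175959405); reset -> completed=1 acc=0 shift=0
byte[4]=0x24 cont=0 payload=0x24: varint #2 complete (value=36); reset -> completed=2 acc=0 shift=0
byte[5]=0xE4 cont=1 payload=0x64: acc |= 100<<0 -> completed=2 acc=100 shift=7
byte[6]=0xED cont=1 payload=0x6D: acc |= 109<<7 -> completed=2 acc=14052 shift=14

Answer: 2 14052 14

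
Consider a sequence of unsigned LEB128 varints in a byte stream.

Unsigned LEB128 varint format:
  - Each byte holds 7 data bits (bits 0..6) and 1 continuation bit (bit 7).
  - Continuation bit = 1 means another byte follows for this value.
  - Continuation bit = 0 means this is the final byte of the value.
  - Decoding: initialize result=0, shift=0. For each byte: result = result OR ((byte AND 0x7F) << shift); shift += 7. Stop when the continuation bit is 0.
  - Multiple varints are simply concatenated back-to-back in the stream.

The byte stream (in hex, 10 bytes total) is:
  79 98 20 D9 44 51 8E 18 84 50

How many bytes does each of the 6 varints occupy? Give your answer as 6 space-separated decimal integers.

Answer: 1 2 2 1 2 2

Derivation:
  byte[0]=0x79 cont=0 payload=0x79=121: acc |= 121<<0 -> acc=121 shift=7 [end]
Varint 1: bytes[0:1] = 79 -> value 121 (1 byte(s))
  byte[1]=0x98 cont=1 payload=0x18=24: acc |= 24<<0 -> acc=24 shift=7
  byte[2]=0x20 cont=0 payload=0x20=32: acc |= 32<<7 -> acc=4120 shift=14 [end]
Varint 2: bytes[1:3] = 98 20 -> value 4120 (2 byte(s))
  byte[3]=0xD9 cont=1 payload=0x59=89: acc |= 89<<0 -> acc=89 shift=7
  byte[4]=0x44 cont=0 payload=0x44=68: acc |= 68<<7 -> acc=8793 shift=14 [end]
Varint 3: bytes[3:5] = D9 44 -> value 8793 (2 byte(s))
  byte[5]=0x51 cont=0 payload=0x51=81: acc |= 81<<0 -> acc=81 shift=7 [end]
Varint 4: bytes[5:6] = 51 -> value 81 (1 byte(s))
  byte[6]=0x8E cont=1 payload=0x0E=14: acc |= 14<<0 -> acc=14 shift=7
  byte[7]=0x18 cont=0 payload=0x18=24: acc |= 24<<7 -> acc=3086 shift=14 [end]
Varint 5: bytes[6:8] = 8E 18 -> value 3086 (2 byte(s))
  byte[8]=0x84 cont=1 payload=0x04=4: acc |= 4<<0 -> acc=4 shift=7
  byte[9]=0x50 cont=0 payload=0x50=80: acc |= 80<<7 -> acc=10244 shift=14 [end]
Varint 6: bytes[8:10] = 84 50 -> value 10244 (2 byte(s))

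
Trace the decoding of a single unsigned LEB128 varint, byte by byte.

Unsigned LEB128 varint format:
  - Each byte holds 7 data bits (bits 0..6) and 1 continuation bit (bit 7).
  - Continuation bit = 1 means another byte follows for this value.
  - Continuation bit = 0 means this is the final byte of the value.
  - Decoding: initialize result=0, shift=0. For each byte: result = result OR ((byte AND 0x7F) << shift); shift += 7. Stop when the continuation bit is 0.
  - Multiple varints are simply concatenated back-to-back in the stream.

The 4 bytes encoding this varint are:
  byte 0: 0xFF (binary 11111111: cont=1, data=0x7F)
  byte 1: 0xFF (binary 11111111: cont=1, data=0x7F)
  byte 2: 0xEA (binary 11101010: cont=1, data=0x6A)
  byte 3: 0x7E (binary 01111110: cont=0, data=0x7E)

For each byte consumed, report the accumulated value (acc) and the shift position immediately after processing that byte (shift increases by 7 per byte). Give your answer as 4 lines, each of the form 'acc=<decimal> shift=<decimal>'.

Answer: acc=127 shift=7
acc=16383 shift=14
acc=1753087 shift=21
acc=265994239 shift=28

Derivation:
byte 0=0xFF: payload=0x7F=127, contrib = 127<<0 = 127; acc -> 127, shift -> 7
byte 1=0xFF: payload=0x7F=127, contrib = 127<<7 = 16256; acc -> 16383, shift -> 14
byte 2=0xEA: payload=0x6A=106, contrib = 106<<14 = 1736704; acc -> 1753087, shift -> 21
byte 3=0x7E: payload=0x7E=126, contrib = 126<<21 = 264241152; acc -> 265994239, shift -> 28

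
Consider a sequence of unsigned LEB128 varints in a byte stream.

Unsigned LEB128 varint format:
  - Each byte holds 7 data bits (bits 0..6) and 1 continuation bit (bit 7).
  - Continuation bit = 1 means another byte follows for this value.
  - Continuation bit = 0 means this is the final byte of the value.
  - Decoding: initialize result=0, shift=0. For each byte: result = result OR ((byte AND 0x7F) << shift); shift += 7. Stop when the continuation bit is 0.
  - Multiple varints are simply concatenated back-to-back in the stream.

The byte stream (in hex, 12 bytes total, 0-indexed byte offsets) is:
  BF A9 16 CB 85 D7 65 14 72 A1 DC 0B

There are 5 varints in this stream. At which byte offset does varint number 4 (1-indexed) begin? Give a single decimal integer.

  byte[0]=0xBF cont=1 payload=0x3F=63: acc |= 63<<0 -> acc=63 shift=7
  byte[1]=0xA9 cont=1 payload=0x29=41: acc |= 41<<7 -> acc=5311 shift=14
  byte[2]=0x16 cont=0 payload=0x16=22: acc |= 22<<14 -> acc=365759 shift=21 [end]
Varint 1: bytes[0:3] = BF A9 16 -> value 365759 (3 byte(s))
  byte[3]=0xCB cont=1 payload=0x4B=75: acc |= 75<<0 -> acc=75 shift=7
  byte[4]=0x85 cont=1 payload=0x05=5: acc |= 5<<7 -> acc=715 shift=14
  byte[5]=0xD7 cont=1 payload=0x57=87: acc |= 87<<14 -> acc=1426123 shift=21
  byte[6]=0x65 cont=0 payload=0x65=101: acc |= 101<<21 -> acc=213238475 shift=28 [end]
Varint 2: bytes[3:7] = CB 85 D7 65 -> value 213238475 (4 byte(s))
  byte[7]=0x14 cont=0 payload=0x14=20: acc |= 20<<0 -> acc=20 shift=7 [end]
Varint 3: bytes[7:8] = 14 -> value 20 (1 byte(s))
  byte[8]=0x72 cont=0 payload=0x72=114: acc |= 114<<0 -> acc=114 shift=7 [end]
Varint 4: bytes[8:9] = 72 -> value 114 (1 byte(s))
  byte[9]=0xA1 cont=1 payload=0x21=33: acc |= 33<<0 -> acc=33 shift=7
  byte[10]=0xDC cont=1 payload=0x5C=92: acc |= 92<<7 -> acc=11809 shift=14
  byte[11]=0x0B cont=0 payload=0x0B=11: acc |= 11<<14 -> acc=192033 shift=21 [end]
Varint 5: bytes[9:12] = A1 DC 0B -> value 192033 (3 byte(s))

Answer: 8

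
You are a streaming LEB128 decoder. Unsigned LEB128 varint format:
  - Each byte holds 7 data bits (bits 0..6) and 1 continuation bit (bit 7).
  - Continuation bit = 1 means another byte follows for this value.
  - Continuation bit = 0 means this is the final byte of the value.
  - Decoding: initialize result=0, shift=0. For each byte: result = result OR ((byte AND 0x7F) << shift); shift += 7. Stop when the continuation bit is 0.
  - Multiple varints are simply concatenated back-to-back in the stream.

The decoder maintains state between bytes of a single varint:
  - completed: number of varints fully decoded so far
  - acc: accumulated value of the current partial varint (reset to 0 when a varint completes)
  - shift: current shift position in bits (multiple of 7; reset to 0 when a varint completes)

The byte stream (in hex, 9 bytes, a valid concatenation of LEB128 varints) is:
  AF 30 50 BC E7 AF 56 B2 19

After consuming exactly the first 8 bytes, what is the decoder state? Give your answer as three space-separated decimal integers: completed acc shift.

Answer: 3 50 7

Derivation:
byte[0]=0xAF cont=1 payload=0x2F: acc |= 47<<0 -> completed=0 acc=47 shift=7
byte[1]=0x30 cont=0 payload=0x30: varint #1 complete (value=6191); reset -> completed=1 acc=0 shift=0
byte[2]=0x50 cont=0 payload=0x50: varint #2 complete (value=80); reset -> completed=2 acc=0 shift=0
byte[3]=0xBC cont=1 payload=0x3C: acc |= 60<<0 -> completed=2 acc=60 shift=7
byte[4]=0xE7 cont=1 payload=0x67: acc |= 103<<7 -> completed=2 acc=13244 shift=14
byte[5]=0xAF cont=1 payload=0x2F: acc |= 47<<14 -> completed=2 acc=783292 shift=21
byte[6]=0x56 cont=0 payload=0x56: varint #3 complete (value=181138364); reset -> completed=3 acc=0 shift=0
byte[7]=0xB2 cont=1 payload=0x32: acc |= 50<<0 -> completed=3 acc=50 shift=7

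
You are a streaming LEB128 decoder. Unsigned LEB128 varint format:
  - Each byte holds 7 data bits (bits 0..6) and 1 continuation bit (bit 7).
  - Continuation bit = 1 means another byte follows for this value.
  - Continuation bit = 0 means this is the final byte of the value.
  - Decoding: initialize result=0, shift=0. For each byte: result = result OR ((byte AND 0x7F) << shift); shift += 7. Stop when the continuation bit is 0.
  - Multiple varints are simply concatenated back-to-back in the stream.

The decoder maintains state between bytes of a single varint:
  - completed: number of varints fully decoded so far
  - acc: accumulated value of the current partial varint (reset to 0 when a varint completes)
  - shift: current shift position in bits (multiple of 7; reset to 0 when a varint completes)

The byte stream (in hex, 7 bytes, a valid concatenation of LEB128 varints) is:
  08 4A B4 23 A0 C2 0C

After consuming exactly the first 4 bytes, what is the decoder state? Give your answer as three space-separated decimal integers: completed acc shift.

Answer: 3 0 0

Derivation:
byte[0]=0x08 cont=0 payload=0x08: varint #1 complete (value=8); reset -> completed=1 acc=0 shift=0
byte[1]=0x4A cont=0 payload=0x4A: varint #2 complete (value=74); reset -> completed=2 acc=0 shift=0
byte[2]=0xB4 cont=1 payload=0x34: acc |= 52<<0 -> completed=2 acc=52 shift=7
byte[3]=0x23 cont=0 payload=0x23: varint #3 complete (value=4532); reset -> completed=3 acc=0 shift=0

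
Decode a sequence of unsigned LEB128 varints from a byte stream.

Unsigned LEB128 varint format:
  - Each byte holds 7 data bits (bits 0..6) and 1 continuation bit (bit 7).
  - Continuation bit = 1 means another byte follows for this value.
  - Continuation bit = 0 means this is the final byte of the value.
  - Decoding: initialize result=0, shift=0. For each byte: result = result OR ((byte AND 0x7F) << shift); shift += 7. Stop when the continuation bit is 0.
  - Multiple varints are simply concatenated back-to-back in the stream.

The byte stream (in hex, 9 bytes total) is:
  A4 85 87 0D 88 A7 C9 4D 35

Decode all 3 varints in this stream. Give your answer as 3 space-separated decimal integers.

Answer: 27378340 162681736 53

Derivation:
  byte[0]=0xA4 cont=1 payload=0x24=36: acc |= 36<<0 -> acc=36 shift=7
  byte[1]=0x85 cont=1 payload=0x05=5: acc |= 5<<7 -> acc=676 shift=14
  byte[2]=0x87 cont=1 payload=0x07=7: acc |= 7<<14 -> acc=115364 shift=21
  byte[3]=0x0D cont=0 payload=0x0D=13: acc |= 13<<21 -> acc=27378340 shift=28 [end]
Varint 1: bytes[0:4] = A4 85 87 0D -> value 27378340 (4 byte(s))
  byte[4]=0x88 cont=1 payload=0x08=8: acc |= 8<<0 -> acc=8 shift=7
  byte[5]=0xA7 cont=1 payload=0x27=39: acc |= 39<<7 -> acc=5000 shift=14
  byte[6]=0xC9 cont=1 payload=0x49=73: acc |= 73<<14 -> acc=1201032 shift=21
  byte[7]=0x4D cont=0 payload=0x4D=77: acc |= 77<<21 -> acc=162681736 shift=28 [end]
Varint 2: bytes[4:8] = 88 A7 C9 4D -> value 162681736 (4 byte(s))
  byte[8]=0x35 cont=0 payload=0x35=53: acc |= 53<<0 -> acc=53 shift=7 [end]
Varint 3: bytes[8:9] = 35 -> value 53 (1 byte(s))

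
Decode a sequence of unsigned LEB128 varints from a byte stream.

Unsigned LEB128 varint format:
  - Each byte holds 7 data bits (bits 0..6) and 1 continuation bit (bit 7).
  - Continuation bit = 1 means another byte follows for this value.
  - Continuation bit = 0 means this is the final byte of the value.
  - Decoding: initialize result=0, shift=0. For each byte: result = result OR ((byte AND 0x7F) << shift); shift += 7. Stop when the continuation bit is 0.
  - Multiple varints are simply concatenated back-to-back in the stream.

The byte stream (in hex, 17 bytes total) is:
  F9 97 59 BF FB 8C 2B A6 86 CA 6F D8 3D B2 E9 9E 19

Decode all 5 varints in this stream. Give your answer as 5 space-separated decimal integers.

  byte[0]=0xF9 cont=1 payload=0x79=121: acc |= 121<<0 -> acc=121 shift=7
  byte[1]=0x97 cont=1 payload=0x17=23: acc |= 23<<7 -> acc=3065 shift=14
  byte[2]=0x59 cont=0 payload=0x59=89: acc |= 89<<14 -> acc=1461241 shift=21 [end]
Varint 1: bytes[0:3] = F9 97 59 -> value 1461241 (3 byte(s))
  byte[3]=0xBF cont=1 payload=0x3F=63: acc |= 63<<0 -> acc=63 shift=7
  byte[4]=0xFB cont=1 payload=0x7B=123: acc |= 123<<7 -> acc=15807 shift=14
  byte[5]=0x8C cont=1 payload=0x0C=12: acc |= 12<<14 -> acc=212415 shift=21
  byte[6]=0x2B cont=0 payload=0x2B=43: acc |= 43<<21 -> acc=90389951 shift=28 [end]
Varint 2: bytes[3:7] = BF FB 8C 2B -> value 90389951 (4 byte(s))
  byte[7]=0xA6 cont=1 payload=0x26=38: acc |= 38<<0 -> acc=38 shift=7
  byte[8]=0x86 cont=1 payload=0x06=6: acc |= 6<<7 -> acc=806 shift=14
  byte[9]=0xCA cont=1 payload=0x4A=74: acc |= 74<<14 -> acc=1213222 shift=21
  byte[10]=0x6F cont=0 payload=0x6F=111: acc |= 111<<21 -> acc=233997094 shift=28 [end]
Varint 3: bytes[7:11] = A6 86 CA 6F -> value 233997094 (4 byte(s))
  byte[11]=0xD8 cont=1 payload=0x58=88: acc |= 88<<0 -> acc=88 shift=7
  byte[12]=0x3D cont=0 payload=0x3D=61: acc |= 61<<7 -> acc=7896 shift=14 [end]
Varint 4: bytes[11:13] = D8 3D -> value 7896 (2 byte(s))
  byte[13]=0xB2 cont=1 payload=0x32=50: acc |= 50<<0 -> acc=50 shift=7
  byte[14]=0xE9 cont=1 payload=0x69=105: acc |= 105<<7 -> acc=13490 shift=14
  byte[15]=0x9E cont=1 payload=0x1E=30: acc |= 30<<14 -> acc=505010 shift=21
  byte[16]=0x19 cont=0 payload=0x19=25: acc |= 25<<21 -> acc=52933810 shift=28 [end]
Varint 5: bytes[13:17] = B2 E9 9E 19 -> value 52933810 (4 byte(s))

Answer: 1461241 90389951 233997094 7896 52933810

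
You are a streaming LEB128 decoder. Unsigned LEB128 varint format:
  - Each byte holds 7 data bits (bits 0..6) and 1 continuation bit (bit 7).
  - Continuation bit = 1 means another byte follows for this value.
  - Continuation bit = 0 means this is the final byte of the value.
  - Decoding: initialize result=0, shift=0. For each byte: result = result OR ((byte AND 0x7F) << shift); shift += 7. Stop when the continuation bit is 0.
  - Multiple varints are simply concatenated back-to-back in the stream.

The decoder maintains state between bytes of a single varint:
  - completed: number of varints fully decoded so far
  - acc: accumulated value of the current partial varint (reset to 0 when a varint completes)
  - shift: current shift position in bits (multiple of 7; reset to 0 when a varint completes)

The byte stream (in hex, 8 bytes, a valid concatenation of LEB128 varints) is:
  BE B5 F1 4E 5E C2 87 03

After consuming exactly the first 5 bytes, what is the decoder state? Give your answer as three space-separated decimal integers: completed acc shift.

Answer: 2 0 0

Derivation:
byte[0]=0xBE cont=1 payload=0x3E: acc |= 62<<0 -> completed=0 acc=62 shift=7
byte[1]=0xB5 cont=1 payload=0x35: acc |= 53<<7 -> completed=0 acc=6846 shift=14
byte[2]=0xF1 cont=1 payload=0x71: acc |= 113<<14 -> completed=0 acc=1858238 shift=21
byte[3]=0x4E cont=0 payload=0x4E: varint #1 complete (value=165436094); reset -> completed=1 acc=0 shift=0
byte[4]=0x5E cont=0 payload=0x5E: varint #2 complete (value=94); reset -> completed=2 acc=0 shift=0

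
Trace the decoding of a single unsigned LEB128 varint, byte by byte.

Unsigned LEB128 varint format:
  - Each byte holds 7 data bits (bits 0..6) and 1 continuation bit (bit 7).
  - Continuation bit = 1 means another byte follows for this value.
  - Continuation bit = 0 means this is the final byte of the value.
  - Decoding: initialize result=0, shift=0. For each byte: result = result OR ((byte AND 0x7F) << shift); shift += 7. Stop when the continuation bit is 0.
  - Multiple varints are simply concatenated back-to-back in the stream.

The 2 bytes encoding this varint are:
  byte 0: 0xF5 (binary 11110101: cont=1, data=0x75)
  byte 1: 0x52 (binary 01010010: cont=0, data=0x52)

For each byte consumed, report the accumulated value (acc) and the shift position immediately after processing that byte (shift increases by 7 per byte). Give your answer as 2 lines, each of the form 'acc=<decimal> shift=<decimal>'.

byte 0=0xF5: payload=0x75=117, contrib = 117<<0 = 117; acc -> 117, shift -> 7
byte 1=0x52: payload=0x52=82, contrib = 82<<7 = 10496; acc -> 10613, shift -> 14

Answer: acc=117 shift=7
acc=10613 shift=14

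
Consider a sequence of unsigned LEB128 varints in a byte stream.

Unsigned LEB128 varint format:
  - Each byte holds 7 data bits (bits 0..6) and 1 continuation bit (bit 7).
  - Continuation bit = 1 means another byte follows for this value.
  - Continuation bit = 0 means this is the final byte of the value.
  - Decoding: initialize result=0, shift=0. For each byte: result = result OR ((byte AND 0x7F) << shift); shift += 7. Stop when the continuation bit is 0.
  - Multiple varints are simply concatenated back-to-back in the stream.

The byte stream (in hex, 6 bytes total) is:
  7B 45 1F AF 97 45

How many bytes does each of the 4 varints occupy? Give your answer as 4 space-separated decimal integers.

  byte[0]=0x7B cont=0 payload=0x7B=123: acc |= 123<<0 -> acc=123 shift=7 [end]
Varint 1: bytes[0:1] = 7B -> value 123 (1 byte(s))
  byte[1]=0x45 cont=0 payload=0x45=69: acc |= 69<<0 -> acc=69 shift=7 [end]
Varint 2: bytes[1:2] = 45 -> value 69 (1 byte(s))
  byte[2]=0x1F cont=0 payload=0x1F=31: acc |= 31<<0 -> acc=31 shift=7 [end]
Varint 3: bytes[2:3] = 1F -> value 31 (1 byte(s))
  byte[3]=0xAF cont=1 payload=0x2F=47: acc |= 47<<0 -> acc=47 shift=7
  byte[4]=0x97 cont=1 payload=0x17=23: acc |= 23<<7 -> acc=2991 shift=14
  byte[5]=0x45 cont=0 payload=0x45=69: acc |= 69<<14 -> acc=1133487 shift=21 [end]
Varint 4: bytes[3:6] = AF 97 45 -> value 1133487 (3 byte(s))

Answer: 1 1 1 3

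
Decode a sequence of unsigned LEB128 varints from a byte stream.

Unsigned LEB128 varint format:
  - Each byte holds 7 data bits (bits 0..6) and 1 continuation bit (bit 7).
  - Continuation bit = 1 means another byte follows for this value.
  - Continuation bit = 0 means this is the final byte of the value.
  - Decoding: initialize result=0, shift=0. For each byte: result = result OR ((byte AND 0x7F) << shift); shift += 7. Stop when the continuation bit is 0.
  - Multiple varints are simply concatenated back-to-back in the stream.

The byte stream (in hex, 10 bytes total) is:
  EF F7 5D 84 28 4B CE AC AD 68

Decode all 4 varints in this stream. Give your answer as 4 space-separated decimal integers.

Answer: 1539055 5124 75 218846798

Derivation:
  byte[0]=0xEF cont=1 payload=0x6F=111: acc |= 111<<0 -> acc=111 shift=7
  byte[1]=0xF7 cont=1 payload=0x77=119: acc |= 119<<7 -> acc=15343 shift=14
  byte[2]=0x5D cont=0 payload=0x5D=93: acc |= 93<<14 -> acc=1539055 shift=21 [end]
Varint 1: bytes[0:3] = EF F7 5D -> value 1539055 (3 byte(s))
  byte[3]=0x84 cont=1 payload=0x04=4: acc |= 4<<0 -> acc=4 shift=7
  byte[4]=0x28 cont=0 payload=0x28=40: acc |= 40<<7 -> acc=5124 shift=14 [end]
Varint 2: bytes[3:5] = 84 28 -> value 5124 (2 byte(s))
  byte[5]=0x4B cont=0 payload=0x4B=75: acc |= 75<<0 -> acc=75 shift=7 [end]
Varint 3: bytes[5:6] = 4B -> value 75 (1 byte(s))
  byte[6]=0xCE cont=1 payload=0x4E=78: acc |= 78<<0 -> acc=78 shift=7
  byte[7]=0xAC cont=1 payload=0x2C=44: acc |= 44<<7 -> acc=5710 shift=14
  byte[8]=0xAD cont=1 payload=0x2D=45: acc |= 45<<14 -> acc=742990 shift=21
  byte[9]=0x68 cont=0 payload=0x68=104: acc |= 104<<21 -> acc=218846798 shift=28 [end]
Varint 4: bytes[6:10] = CE AC AD 68 -> value 218846798 (4 byte(s))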